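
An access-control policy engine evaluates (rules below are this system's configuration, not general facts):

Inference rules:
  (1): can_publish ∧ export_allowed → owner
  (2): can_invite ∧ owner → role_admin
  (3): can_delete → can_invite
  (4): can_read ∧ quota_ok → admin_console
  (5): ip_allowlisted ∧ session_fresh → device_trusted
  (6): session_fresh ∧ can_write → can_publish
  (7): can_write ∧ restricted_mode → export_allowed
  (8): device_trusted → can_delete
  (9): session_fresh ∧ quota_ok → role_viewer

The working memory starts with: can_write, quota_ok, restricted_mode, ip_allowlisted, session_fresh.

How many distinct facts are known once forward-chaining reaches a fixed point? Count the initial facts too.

13

Round 1 fires (5), (6), (7), (9), giving device_trusted, can_publish, export_allowed, role_viewer.
Round 2 fires (1), (8), giving owner, can_delete.
Round 3 fires (3), giving can_invite.
Round 4 fires (2), giving role_admin.
Closure: {can_delete, can_invite, can_publish, can_write, device_trusted, export_allowed, ip_allowlisted, owner, quota_ok, restricted_mode, role_admin, role_viewer, session_fresh} — 13 facts.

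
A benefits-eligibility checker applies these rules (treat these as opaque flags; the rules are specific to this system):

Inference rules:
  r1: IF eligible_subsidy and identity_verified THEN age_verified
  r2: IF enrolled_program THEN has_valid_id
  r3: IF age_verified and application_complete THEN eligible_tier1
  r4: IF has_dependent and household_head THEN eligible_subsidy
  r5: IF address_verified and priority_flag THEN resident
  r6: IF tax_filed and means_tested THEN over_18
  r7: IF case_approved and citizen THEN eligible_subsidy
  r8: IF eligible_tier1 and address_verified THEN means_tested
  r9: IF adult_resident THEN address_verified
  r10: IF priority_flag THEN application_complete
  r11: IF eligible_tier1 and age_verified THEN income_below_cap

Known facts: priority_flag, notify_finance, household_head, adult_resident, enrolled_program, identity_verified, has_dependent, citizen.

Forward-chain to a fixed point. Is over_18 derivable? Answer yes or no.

no

Round 1 fires r2, r4, r9, r10, giving has_valid_id, eligible_subsidy, address_verified, application_complete.
Round 2 fires r1, r5, giving age_verified, resident.
Round 3 fires r3, giving eligible_tier1.
Round 4 fires r8, r11, giving means_tested, income_below_cap.
Fixed point reached. over_18 is concluded only by r6; r6 needs tax_filed (never derived).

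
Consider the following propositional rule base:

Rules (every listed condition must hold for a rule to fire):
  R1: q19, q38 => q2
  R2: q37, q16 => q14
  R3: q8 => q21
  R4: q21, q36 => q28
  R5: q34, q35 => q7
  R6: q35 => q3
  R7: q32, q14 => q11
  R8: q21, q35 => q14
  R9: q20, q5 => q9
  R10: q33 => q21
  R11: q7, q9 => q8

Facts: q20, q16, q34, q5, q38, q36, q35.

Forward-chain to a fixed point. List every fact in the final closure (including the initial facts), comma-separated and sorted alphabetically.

q14, q16, q20, q21, q28, q3, q34, q35, q36, q38, q5, q7, q8, q9

Round 1: R5 [q34, q35 => q7]; R6 [q35 => q3]; R9 [q20, q5 => q9]. New: q7, q3, q9.
Round 2: R11 [q7, q9 => q8]. New: q8.
Round 3: R3 [q8 => q21]. New: q21.
Round 4: R4 [q21, q36 => q28]; R8 [q21, q35 => q14]. New: q28, q14.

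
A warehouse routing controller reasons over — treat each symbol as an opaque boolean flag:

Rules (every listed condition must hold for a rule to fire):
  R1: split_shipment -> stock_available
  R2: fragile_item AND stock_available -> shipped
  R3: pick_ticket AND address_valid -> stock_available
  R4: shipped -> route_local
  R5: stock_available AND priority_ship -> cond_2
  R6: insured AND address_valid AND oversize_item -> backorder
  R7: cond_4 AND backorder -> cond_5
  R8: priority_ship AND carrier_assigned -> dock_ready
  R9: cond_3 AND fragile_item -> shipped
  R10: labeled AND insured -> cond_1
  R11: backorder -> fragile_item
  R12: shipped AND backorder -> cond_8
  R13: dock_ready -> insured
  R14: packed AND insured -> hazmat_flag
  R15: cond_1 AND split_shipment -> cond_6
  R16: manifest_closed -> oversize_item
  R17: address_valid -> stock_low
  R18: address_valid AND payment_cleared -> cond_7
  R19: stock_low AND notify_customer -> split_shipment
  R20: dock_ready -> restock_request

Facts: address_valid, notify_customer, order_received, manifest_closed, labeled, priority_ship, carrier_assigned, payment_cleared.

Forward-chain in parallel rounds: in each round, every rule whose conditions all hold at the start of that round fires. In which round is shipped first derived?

Round 1 fires R8, R16, R17, R18, giving dock_ready, oversize_item, stock_low, cond_7.
Round 2 fires R13, R19, R20, giving insured, split_shipment, restock_request.
Round 3 fires R1, R6, R10, giving stock_available, backorder, cond_1.
Round 4 fires R5, R11, R15, giving cond_2, fragile_item, cond_6.
Round 5 fires R2, giving shipped.
shipped first appears in round 5.

5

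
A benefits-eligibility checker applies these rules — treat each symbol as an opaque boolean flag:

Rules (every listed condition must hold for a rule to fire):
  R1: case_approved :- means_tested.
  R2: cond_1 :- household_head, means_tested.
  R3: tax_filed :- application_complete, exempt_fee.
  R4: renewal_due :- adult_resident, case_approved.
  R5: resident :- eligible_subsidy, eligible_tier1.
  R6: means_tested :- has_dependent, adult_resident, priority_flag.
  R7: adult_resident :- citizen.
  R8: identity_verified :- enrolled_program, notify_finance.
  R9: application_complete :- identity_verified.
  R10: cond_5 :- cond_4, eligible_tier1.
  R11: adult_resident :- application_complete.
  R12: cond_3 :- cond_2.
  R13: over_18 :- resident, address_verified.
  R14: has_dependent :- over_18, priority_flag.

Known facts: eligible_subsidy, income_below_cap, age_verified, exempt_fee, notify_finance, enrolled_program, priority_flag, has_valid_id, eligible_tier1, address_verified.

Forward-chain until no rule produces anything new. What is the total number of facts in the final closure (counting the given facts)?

20

Round 1 fires R5, R8, giving resident, identity_verified.
Round 2 fires R9, R13, giving application_complete, over_18.
Round 3 fires R3, R11, R14, giving tax_filed, adult_resident, has_dependent.
Round 4 fires R6, giving means_tested.
Round 5 fires R1, giving case_approved.
Round 6 fires R4, giving renewal_due.
Closure: {address_verified, adult_resident, age_verified, application_complete, case_approved, eligible_subsidy, eligible_tier1, enrolled_program, exempt_fee, has_dependent, has_valid_id, identity_verified, income_below_cap, means_tested, notify_finance, over_18, priority_flag, renewal_due, resident, tax_filed} — 20 facts.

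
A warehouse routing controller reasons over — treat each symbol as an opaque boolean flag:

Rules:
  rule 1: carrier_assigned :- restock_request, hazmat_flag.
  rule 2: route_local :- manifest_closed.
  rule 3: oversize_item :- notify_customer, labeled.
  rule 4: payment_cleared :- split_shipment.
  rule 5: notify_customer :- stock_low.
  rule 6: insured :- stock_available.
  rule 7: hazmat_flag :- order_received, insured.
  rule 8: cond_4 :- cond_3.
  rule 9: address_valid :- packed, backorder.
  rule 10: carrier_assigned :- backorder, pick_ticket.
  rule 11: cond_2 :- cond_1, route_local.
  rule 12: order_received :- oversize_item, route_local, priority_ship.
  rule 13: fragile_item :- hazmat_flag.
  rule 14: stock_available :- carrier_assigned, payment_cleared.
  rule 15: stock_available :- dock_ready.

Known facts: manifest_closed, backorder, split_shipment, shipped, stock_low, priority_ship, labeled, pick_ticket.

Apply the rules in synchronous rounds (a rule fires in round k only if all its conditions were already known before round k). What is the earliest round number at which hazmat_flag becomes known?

[1] rule 2 [route_local :- manifest_closed.]; rule 4 [payment_cleared :- split_shipment.]; rule 5 [notify_customer :- stock_low.]; rule 10 [carrier_assigned :- backorder, pick_ticket.]. ⇒ new: route_local, payment_cleared, notify_customer, carrier_assigned.
[2] rule 3 [oversize_item :- notify_customer, labeled.]; rule 14 [stock_available :- carrier_assigned, payment_cleared.]. ⇒ new: oversize_item, stock_available.
[3] rule 6 [insured :- stock_available.]; rule 12 [order_received :- oversize_item, route_local, priority_ship.]. ⇒ new: insured, order_received.
[4] rule 7 [hazmat_flag :- order_received, insured.]. ⇒ new: hazmat_flag.
hazmat_flag first appears in round 4.

4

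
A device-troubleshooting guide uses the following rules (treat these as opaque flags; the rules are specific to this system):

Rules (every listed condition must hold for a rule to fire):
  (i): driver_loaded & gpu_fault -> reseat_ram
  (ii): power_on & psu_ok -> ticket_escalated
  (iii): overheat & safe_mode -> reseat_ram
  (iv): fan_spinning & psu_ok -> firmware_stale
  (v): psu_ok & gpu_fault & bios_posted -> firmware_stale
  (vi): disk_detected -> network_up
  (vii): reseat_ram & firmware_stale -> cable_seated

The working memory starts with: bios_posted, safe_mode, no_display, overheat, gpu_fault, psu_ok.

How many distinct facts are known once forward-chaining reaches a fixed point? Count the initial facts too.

Round 1: (iii) [overheat & safe_mode -> reseat_ram]; (v) [psu_ok & gpu_fault & bios_posted -> firmware_stale]. New: reseat_ram, firmware_stale.
Round 2: (vii) [reseat_ram & firmware_stale -> cable_seated]. New: cable_seated.
Closure: {bios_posted, cable_seated, firmware_stale, gpu_fault, no_display, overheat, psu_ok, reseat_ram, safe_mode} — 9 facts.

9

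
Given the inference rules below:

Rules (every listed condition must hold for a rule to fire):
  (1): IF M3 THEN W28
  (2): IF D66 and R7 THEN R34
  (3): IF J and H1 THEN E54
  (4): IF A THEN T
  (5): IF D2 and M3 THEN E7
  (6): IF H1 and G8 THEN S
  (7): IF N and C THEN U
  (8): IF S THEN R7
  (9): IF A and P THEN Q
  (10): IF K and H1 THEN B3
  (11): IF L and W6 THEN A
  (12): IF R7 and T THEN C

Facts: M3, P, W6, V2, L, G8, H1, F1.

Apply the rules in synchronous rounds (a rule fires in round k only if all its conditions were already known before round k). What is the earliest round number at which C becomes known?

3

Round 1 — (1), (6), (11), derive W28, S, A.
Round 2 — (4), (8), (9), derive T, R7, Q.
Round 3 — (12), derive C.
C first appears in round 3.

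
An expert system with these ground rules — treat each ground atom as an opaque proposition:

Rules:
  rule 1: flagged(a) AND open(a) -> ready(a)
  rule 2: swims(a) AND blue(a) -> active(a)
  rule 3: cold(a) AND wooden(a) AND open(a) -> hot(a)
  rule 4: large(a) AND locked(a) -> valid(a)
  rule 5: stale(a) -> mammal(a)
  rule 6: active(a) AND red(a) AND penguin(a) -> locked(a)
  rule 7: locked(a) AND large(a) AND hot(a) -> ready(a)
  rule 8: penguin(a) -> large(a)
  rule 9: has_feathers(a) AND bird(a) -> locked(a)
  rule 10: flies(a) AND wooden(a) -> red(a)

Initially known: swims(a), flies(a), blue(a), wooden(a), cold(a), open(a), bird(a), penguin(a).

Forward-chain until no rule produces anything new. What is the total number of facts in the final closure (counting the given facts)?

[1] rule 2 [swims(a) AND blue(a) -> active(a)]; rule 3 [cold(a) AND wooden(a) AND open(a) -> hot(a)]; rule 8 [penguin(a) -> large(a)]; rule 10 [flies(a) AND wooden(a) -> red(a)]. ⇒ new: active(a), hot(a), large(a), red(a).
[2] rule 6 [active(a) AND red(a) AND penguin(a) -> locked(a)]. ⇒ new: locked(a).
[3] rule 4 [large(a) AND locked(a) -> valid(a)]; rule 7 [locked(a) AND large(a) AND hot(a) -> ready(a)]. ⇒ new: valid(a), ready(a).
Closure: {active(a), bird(a), blue(a), cold(a), flies(a), hot(a), large(a), locked(a), open(a), penguin(a), ready(a), red(a), swims(a), valid(a), wooden(a)} — 15 facts.

15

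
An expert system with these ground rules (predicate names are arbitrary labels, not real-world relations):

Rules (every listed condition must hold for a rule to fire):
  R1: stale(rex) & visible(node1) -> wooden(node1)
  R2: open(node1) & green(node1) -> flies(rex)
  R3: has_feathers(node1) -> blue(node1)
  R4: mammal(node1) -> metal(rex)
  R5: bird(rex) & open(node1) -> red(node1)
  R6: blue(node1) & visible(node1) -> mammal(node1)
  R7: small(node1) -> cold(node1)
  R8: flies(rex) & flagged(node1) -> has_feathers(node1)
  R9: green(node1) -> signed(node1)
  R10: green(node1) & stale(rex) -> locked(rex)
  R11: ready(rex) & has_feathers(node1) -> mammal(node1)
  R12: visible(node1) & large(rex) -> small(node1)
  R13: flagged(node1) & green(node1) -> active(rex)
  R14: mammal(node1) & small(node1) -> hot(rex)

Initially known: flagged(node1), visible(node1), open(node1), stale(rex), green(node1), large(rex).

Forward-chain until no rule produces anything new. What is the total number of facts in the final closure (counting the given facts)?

[1] R1 [stale(rex) & visible(node1) -> wooden(node1)]; R2 [open(node1) & green(node1) -> flies(rex)]; R9 [green(node1) -> signed(node1)]; R10 [green(node1) & stale(rex) -> locked(rex)]; R12 [visible(node1) & large(rex) -> small(node1)]; R13 [flagged(node1) & green(node1) -> active(rex)]. ⇒ new: wooden(node1), flies(rex), signed(node1), locked(rex), small(node1), active(rex).
[2] R7 [small(node1) -> cold(node1)]; R8 [flies(rex) & flagged(node1) -> has_feathers(node1)]. ⇒ new: cold(node1), has_feathers(node1).
[3] R3 [has_feathers(node1) -> blue(node1)]. ⇒ new: blue(node1).
[4] R6 [blue(node1) & visible(node1) -> mammal(node1)]. ⇒ new: mammal(node1).
[5] R4 [mammal(node1) -> metal(rex)]; R14 [mammal(node1) & small(node1) -> hot(rex)]. ⇒ new: metal(rex), hot(rex).
Closure: {active(rex), blue(node1), cold(node1), flagged(node1), flies(rex), green(node1), has_feathers(node1), hot(rex), large(rex), locked(rex), mammal(node1), metal(rex), open(node1), signed(node1), small(node1), stale(rex), visible(node1), wooden(node1)} — 18 facts.

18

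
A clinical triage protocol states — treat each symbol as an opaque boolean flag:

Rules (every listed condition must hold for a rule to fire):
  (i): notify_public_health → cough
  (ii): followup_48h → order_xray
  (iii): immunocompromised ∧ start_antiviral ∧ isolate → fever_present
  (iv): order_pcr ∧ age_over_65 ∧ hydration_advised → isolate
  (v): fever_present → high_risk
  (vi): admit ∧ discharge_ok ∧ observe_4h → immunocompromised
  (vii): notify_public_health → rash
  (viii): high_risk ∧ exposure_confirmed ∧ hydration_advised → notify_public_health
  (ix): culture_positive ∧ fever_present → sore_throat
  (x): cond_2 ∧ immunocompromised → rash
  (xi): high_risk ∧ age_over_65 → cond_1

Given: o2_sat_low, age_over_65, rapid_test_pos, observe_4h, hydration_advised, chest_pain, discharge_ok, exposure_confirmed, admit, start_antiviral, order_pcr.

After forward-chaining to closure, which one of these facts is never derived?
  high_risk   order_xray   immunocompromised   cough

order_xray

Round 1 fires (iv), (vi), giving isolate, immunocompromised.
Round 2 fires (iii), giving fever_present.
Round 3 fires (v), giving high_risk.
Round 4 fires (viii), (xi), giving notify_public_health, cond_1.
Round 5 fires (i), (vii), giving cough, rash.
Derived: cough (round 5), immunocompromised (round 1), high_risk (round 3). order_xray never appears in any round.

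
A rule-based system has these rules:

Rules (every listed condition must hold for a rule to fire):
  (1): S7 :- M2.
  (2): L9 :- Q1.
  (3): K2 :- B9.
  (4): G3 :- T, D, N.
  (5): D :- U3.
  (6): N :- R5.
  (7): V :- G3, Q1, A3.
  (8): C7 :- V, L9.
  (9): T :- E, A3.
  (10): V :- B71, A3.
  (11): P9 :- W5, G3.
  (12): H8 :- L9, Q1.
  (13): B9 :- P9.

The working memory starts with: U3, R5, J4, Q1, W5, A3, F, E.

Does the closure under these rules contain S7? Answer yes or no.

Round 1: (2) [L9 :- Q1.]; (5) [D :- U3.]; (6) [N :- R5.]; (9) [T :- E, A3.]. Adds L9, D, N, T.
Round 2: (4) [G3 :- T, D, N.]; (12) [H8 :- L9, Q1.]. Adds G3, H8.
Round 3: (7) [V :- G3, Q1, A3.]; (11) [P9 :- W5, G3.]. Adds V, P9.
Round 4: (8) [C7 :- V, L9.]; (13) [B9 :- P9.]. Adds C7, B9.
Round 5: (3) [K2 :- B9.]. Adds K2.
Fixed point reached. S7 is concluded only by (1); (1) needs M2 (never derived).

no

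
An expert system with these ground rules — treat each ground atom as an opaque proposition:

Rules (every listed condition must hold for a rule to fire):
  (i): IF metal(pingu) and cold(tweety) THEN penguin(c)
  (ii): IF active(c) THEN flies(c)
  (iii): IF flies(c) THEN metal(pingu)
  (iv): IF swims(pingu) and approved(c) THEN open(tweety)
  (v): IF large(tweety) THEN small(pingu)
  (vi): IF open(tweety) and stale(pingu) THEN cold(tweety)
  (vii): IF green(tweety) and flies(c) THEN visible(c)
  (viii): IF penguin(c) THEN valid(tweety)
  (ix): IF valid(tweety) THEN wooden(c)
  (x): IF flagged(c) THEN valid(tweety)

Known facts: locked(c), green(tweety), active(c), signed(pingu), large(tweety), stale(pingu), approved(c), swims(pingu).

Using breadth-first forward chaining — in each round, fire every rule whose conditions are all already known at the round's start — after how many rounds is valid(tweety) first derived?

4

Round 1: (ii) [IF active(c) THEN flies(c)]; (iv) [IF swims(pingu) and approved(c) THEN open(tweety)]; (v) [IF large(tweety) THEN small(pingu)]. Adds flies(c), open(tweety), small(pingu).
Round 2: (iii) [IF flies(c) THEN metal(pingu)]; (vi) [IF open(tweety) and stale(pingu) THEN cold(tweety)]; (vii) [IF green(tweety) and flies(c) THEN visible(c)]. Adds metal(pingu), cold(tweety), visible(c).
Round 3: (i) [IF metal(pingu) and cold(tweety) THEN penguin(c)]. Adds penguin(c).
Round 4: (viii) [IF penguin(c) THEN valid(tweety)]. Adds valid(tweety).
valid(tweety) first appears in round 4.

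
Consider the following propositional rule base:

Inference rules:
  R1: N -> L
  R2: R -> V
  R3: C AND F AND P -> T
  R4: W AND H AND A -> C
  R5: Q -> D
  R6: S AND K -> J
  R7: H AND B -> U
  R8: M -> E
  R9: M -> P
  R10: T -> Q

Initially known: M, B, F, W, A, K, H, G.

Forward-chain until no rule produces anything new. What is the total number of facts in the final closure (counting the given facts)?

15

Round 1: R4 [W AND H AND A -> C]; R7 [H AND B -> U]; R8 [M -> E]; R9 [M -> P]. Adds C, U, E, P.
Round 2: R3 [C AND F AND P -> T]. Adds T.
Round 3: R10 [T -> Q]. Adds Q.
Round 4: R5 [Q -> D]. Adds D.
Closure: {A, B, C, D, E, F, G, H, K, M, P, Q, T, U, W} — 15 facts.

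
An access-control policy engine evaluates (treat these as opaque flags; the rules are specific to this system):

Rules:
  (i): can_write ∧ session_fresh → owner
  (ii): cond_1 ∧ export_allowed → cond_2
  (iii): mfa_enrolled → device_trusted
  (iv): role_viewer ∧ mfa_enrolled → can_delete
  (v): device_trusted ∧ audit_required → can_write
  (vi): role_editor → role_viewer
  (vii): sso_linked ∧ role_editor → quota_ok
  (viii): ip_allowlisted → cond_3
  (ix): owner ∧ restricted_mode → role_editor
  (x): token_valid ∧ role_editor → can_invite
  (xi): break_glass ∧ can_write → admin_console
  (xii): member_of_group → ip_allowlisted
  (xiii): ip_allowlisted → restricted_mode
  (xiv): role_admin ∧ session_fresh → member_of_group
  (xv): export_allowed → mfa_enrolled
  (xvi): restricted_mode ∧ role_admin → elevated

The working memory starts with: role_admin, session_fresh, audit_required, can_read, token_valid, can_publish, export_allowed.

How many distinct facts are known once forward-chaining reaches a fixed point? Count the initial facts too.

20

Round 1: (xiv) [role_admin ∧ session_fresh → member_of_group]; (xv) [export_allowed → mfa_enrolled]. New: member_of_group, mfa_enrolled.
Round 2: (iii) [mfa_enrolled → device_trusted]; (xii) [member_of_group → ip_allowlisted]. New: device_trusted, ip_allowlisted.
Round 3: (v) [device_trusted ∧ audit_required → can_write]; (viii) [ip_allowlisted → cond_3]; (xiii) [ip_allowlisted → restricted_mode]. New: can_write, cond_3, restricted_mode.
Round 4: (i) [can_write ∧ session_fresh → owner]; (xvi) [restricted_mode ∧ role_admin → elevated]. New: owner, elevated.
Round 5: (ix) [owner ∧ restricted_mode → role_editor]. New: role_editor.
Round 6: (vi) [role_editor → role_viewer]; (x) [token_valid ∧ role_editor → can_invite]. New: role_viewer, can_invite.
Round 7: (iv) [role_viewer ∧ mfa_enrolled → can_delete]. New: can_delete.
Closure: {audit_required, can_delete, can_invite, can_publish, can_read, can_write, cond_3, device_trusted, elevated, export_allowed, ip_allowlisted, member_of_group, mfa_enrolled, owner, restricted_mode, role_admin, role_editor, role_viewer, session_fresh, token_valid} — 20 facts.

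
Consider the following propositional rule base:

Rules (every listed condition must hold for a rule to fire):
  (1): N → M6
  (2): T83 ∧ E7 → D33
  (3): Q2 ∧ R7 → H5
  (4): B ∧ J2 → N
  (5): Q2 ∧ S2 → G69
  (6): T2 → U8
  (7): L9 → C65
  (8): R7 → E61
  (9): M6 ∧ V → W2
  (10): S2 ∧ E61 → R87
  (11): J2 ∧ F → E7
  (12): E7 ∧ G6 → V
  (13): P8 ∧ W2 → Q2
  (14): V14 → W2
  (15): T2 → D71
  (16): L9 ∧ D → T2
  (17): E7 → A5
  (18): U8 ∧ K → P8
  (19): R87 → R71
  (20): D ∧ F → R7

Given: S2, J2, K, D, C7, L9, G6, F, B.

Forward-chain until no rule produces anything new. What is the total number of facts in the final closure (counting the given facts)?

Round 1: (4) [B ∧ J2 → N]; (7) [L9 → C65]; (11) [J2 ∧ F → E7]; (16) [L9 ∧ D → T2]; (20) [D ∧ F → R7]. Adds N, C65, E7, T2, R7.
Round 2: (1) [N → M6]; (6) [T2 → U8]; (8) [R7 → E61]; (12) [E7 ∧ G6 → V]; (15) [T2 → D71]; (17) [E7 → A5]. Adds M6, U8, E61, V, D71, A5.
Round 3: (9) [M6 ∧ V → W2]; (10) [S2 ∧ E61 → R87]; (18) [U8 ∧ K → P8]. Adds W2, R87, P8.
Round 4: (13) [P8 ∧ W2 → Q2]; (19) [R87 → R71]. Adds Q2, R71.
Round 5: (3) [Q2 ∧ R7 → H5]; (5) [Q2 ∧ S2 → G69]. Adds H5, G69.
Closure: {A5, B, C65, C7, D, D71, E61, E7, F, G6, G69, H5, J2, K, L9, M6, N, P8, Q2, R7, R71, R87, S2, T2, U8, V, W2} — 27 facts.

27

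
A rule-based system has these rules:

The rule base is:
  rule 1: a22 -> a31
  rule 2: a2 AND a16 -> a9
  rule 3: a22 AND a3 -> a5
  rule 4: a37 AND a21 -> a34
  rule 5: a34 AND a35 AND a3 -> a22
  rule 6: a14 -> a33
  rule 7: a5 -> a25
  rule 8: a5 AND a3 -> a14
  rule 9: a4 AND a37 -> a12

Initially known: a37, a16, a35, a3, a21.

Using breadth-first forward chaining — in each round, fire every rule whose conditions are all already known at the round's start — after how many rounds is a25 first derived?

4

Round 1 — rule 4, derive a34.
Round 2 — rule 5, derive a22.
Round 3 — rule 1, rule 3, derive a31, a5.
Round 4 — rule 7, rule 8, derive a25, a14.
a25 first appears in round 4.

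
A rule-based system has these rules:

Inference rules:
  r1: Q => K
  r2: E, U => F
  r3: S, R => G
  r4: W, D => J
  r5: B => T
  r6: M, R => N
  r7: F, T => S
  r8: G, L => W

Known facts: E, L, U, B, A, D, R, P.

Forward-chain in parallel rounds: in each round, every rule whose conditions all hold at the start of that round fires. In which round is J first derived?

5

Round 1: r2 [E, U => F]; r5 [B => T]. New: F, T.
Round 2: r7 [F, T => S]. New: S.
Round 3: r3 [S, R => G]. New: G.
Round 4: r8 [G, L => W]. New: W.
Round 5: r4 [W, D => J]. New: J.
J first appears in round 5.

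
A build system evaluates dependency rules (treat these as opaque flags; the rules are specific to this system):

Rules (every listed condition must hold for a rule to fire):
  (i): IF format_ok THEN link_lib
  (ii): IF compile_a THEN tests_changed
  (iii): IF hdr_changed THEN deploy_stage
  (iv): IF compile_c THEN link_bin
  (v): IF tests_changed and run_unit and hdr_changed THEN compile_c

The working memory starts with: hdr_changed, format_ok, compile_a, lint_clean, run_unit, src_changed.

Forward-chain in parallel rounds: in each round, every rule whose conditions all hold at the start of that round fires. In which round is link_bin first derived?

Round 1 — (i), (ii), (iii), derive link_lib, tests_changed, deploy_stage.
Round 2 — (v), derive compile_c.
Round 3 — (iv), derive link_bin.
link_bin first appears in round 3.

3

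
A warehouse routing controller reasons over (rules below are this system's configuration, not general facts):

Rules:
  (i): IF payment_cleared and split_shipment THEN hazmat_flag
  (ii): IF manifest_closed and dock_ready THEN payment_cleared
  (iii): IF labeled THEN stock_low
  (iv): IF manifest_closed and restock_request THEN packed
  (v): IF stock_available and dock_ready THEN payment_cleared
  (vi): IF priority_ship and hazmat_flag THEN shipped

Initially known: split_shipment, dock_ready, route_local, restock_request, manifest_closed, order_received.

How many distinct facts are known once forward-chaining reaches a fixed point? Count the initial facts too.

9

[1] (ii) [IF manifest_closed and dock_ready THEN payment_cleared]; (iv) [IF manifest_closed and restock_request THEN packed]. ⇒ new: payment_cleared, packed.
[2] (i) [IF payment_cleared and split_shipment THEN hazmat_flag]. ⇒ new: hazmat_flag.
Closure: {dock_ready, hazmat_flag, manifest_closed, order_received, packed, payment_cleared, restock_request, route_local, split_shipment} — 9 facts.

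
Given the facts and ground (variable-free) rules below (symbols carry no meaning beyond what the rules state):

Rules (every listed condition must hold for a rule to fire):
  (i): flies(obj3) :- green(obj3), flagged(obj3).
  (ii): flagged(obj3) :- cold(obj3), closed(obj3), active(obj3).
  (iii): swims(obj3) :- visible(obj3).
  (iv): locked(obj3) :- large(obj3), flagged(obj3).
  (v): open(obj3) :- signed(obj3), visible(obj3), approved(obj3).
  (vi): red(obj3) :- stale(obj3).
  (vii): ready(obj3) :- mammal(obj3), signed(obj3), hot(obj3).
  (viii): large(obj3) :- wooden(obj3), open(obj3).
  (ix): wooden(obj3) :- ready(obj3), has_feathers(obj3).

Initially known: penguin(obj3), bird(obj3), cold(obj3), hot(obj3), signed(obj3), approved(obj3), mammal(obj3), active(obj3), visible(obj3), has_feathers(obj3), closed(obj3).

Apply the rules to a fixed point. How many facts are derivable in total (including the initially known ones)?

[1] (ii) [flagged(obj3) :- cold(obj3), closed(obj3), active(obj3).]; (iii) [swims(obj3) :- visible(obj3).]; (v) [open(obj3) :- signed(obj3), visible(obj3), approved(obj3).]; (vii) [ready(obj3) :- mammal(obj3), signed(obj3), hot(obj3).]. ⇒ new: flagged(obj3), swims(obj3), open(obj3), ready(obj3).
[2] (ix) [wooden(obj3) :- ready(obj3), has_feathers(obj3).]. ⇒ new: wooden(obj3).
[3] (viii) [large(obj3) :- wooden(obj3), open(obj3).]. ⇒ new: large(obj3).
[4] (iv) [locked(obj3) :- large(obj3), flagged(obj3).]. ⇒ new: locked(obj3).
Closure: {active(obj3), approved(obj3), bird(obj3), closed(obj3), cold(obj3), flagged(obj3), has_feathers(obj3), hot(obj3), large(obj3), locked(obj3), mammal(obj3), open(obj3), penguin(obj3), ready(obj3), signed(obj3), swims(obj3), visible(obj3), wooden(obj3)} — 18 facts.

18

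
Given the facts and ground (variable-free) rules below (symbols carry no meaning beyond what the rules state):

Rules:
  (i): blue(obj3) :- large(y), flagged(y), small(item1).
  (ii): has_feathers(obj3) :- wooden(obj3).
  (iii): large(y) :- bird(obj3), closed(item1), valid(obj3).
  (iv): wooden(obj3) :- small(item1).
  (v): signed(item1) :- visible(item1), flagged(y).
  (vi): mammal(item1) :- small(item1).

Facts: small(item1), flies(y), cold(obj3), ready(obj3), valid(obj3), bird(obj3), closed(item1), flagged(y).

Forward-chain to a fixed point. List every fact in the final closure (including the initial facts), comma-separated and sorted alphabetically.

bird(obj3), blue(obj3), closed(item1), cold(obj3), flagged(y), flies(y), has_feathers(obj3), large(y), mammal(item1), ready(obj3), small(item1), valid(obj3), wooden(obj3)

[1] (iii) [large(y) :- bird(obj3), closed(item1), valid(obj3).]; (iv) [wooden(obj3) :- small(item1).]; (vi) [mammal(item1) :- small(item1).]. ⇒ new: large(y), wooden(obj3), mammal(item1).
[2] (i) [blue(obj3) :- large(y), flagged(y), small(item1).]; (ii) [has_feathers(obj3) :- wooden(obj3).]. ⇒ new: blue(obj3), has_feathers(obj3).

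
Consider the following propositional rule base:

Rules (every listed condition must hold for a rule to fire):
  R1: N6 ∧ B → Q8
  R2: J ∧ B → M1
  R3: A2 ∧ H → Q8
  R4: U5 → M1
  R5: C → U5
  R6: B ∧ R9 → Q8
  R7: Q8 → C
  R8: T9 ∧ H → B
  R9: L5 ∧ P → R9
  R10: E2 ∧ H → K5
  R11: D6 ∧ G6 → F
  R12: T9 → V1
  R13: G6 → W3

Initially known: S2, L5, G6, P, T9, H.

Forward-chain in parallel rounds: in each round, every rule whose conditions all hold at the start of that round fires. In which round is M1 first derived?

Round 1 — R8, R9, R12, R13, derive B, R9, V1, W3.
Round 2 — R6, derive Q8.
Round 3 — R7, derive C.
Round 4 — R5, derive U5.
Round 5 — R4, derive M1.
M1 first appears in round 5.

5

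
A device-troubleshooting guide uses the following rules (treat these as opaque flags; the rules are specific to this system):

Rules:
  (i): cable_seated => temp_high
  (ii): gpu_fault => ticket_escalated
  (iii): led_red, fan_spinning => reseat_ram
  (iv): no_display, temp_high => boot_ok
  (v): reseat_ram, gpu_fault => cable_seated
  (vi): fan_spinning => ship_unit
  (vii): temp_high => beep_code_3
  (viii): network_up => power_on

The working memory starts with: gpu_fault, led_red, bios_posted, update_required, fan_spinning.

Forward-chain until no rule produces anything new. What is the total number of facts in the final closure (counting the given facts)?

11

Round 1 fires (ii), (iii), (vi), giving ticket_escalated, reseat_ram, ship_unit.
Round 2 fires (v), giving cable_seated.
Round 3 fires (i), giving temp_high.
Round 4 fires (vii), giving beep_code_3.
Closure: {beep_code_3, bios_posted, cable_seated, fan_spinning, gpu_fault, led_red, reseat_ram, ship_unit, temp_high, ticket_escalated, update_required} — 11 facts.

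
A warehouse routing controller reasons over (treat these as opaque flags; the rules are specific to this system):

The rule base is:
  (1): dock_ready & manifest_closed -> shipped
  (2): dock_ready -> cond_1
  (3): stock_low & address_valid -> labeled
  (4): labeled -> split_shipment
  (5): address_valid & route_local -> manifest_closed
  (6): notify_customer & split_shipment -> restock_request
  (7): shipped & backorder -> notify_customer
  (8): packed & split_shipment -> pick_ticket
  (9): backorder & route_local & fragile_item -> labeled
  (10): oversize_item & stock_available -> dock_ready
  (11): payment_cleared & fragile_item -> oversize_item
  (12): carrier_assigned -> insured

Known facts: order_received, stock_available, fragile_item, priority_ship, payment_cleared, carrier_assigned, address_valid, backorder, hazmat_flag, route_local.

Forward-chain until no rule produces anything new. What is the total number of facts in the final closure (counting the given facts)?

20

Round 1: (5) [address_valid & route_local -> manifest_closed]; (9) [backorder & route_local & fragile_item -> labeled]; (11) [payment_cleared & fragile_item -> oversize_item]; (12) [carrier_assigned -> insured]. Adds manifest_closed, labeled, oversize_item, insured.
Round 2: (4) [labeled -> split_shipment]; (10) [oversize_item & stock_available -> dock_ready]. Adds split_shipment, dock_ready.
Round 3: (1) [dock_ready & manifest_closed -> shipped]; (2) [dock_ready -> cond_1]. Adds shipped, cond_1.
Round 4: (7) [shipped & backorder -> notify_customer]. Adds notify_customer.
Round 5: (6) [notify_customer & split_shipment -> restock_request]. Adds restock_request.
Closure: {address_valid, backorder, carrier_assigned, cond_1, dock_ready, fragile_item, hazmat_flag, insured, labeled, manifest_closed, notify_customer, order_received, oversize_item, payment_cleared, priority_ship, restock_request, route_local, shipped, split_shipment, stock_available} — 20 facts.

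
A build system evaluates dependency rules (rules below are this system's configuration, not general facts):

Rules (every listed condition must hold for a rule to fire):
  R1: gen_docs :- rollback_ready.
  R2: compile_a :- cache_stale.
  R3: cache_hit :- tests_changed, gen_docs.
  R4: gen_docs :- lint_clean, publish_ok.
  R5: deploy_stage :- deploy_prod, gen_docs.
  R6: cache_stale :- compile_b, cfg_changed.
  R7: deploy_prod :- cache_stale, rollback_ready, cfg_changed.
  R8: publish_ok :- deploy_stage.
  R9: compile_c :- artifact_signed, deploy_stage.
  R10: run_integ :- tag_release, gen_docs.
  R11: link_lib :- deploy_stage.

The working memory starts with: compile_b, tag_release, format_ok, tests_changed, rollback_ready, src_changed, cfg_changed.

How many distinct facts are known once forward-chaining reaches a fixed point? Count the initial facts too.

16

Round 1 fires R1, R6, giving gen_docs, cache_stale.
Round 2 fires R2, R3, R7, R10, giving compile_a, cache_hit, deploy_prod, run_integ.
Round 3 fires R5, giving deploy_stage.
Round 4 fires R8, R11, giving publish_ok, link_lib.
Closure: {cache_hit, cache_stale, cfg_changed, compile_a, compile_b, deploy_prod, deploy_stage, format_ok, gen_docs, link_lib, publish_ok, rollback_ready, run_integ, src_changed, tag_release, tests_changed} — 16 facts.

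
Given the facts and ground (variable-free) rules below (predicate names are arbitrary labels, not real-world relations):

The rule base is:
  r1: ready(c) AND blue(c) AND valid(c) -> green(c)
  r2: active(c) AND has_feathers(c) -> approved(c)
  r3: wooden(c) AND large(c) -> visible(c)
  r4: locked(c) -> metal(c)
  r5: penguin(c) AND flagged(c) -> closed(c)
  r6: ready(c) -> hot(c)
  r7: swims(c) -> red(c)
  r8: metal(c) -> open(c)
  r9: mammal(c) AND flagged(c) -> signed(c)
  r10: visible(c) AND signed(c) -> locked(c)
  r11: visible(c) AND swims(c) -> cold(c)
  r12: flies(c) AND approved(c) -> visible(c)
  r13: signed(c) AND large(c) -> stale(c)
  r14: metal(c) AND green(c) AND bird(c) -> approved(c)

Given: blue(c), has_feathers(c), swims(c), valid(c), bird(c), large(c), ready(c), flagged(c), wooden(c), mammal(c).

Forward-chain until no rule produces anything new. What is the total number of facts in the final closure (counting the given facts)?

Round 1: r1 [ready(c) AND blue(c) AND valid(c) -> green(c)]; r3 [wooden(c) AND large(c) -> visible(c)]; r6 [ready(c) -> hot(c)]; r7 [swims(c) -> red(c)]; r9 [mammal(c) AND flagged(c) -> signed(c)]. New: green(c), visible(c), hot(c), red(c), signed(c).
Round 2: r10 [visible(c) AND signed(c) -> locked(c)]; r11 [visible(c) AND swims(c) -> cold(c)]; r13 [signed(c) AND large(c) -> stale(c)]. New: locked(c), cold(c), stale(c).
Round 3: r4 [locked(c) -> metal(c)]. New: metal(c).
Round 4: r8 [metal(c) -> open(c)]; r14 [metal(c) AND green(c) AND bird(c) -> approved(c)]. New: open(c), approved(c).
Closure: {approved(c), bird(c), blue(c), cold(c), flagged(c), green(c), has_feathers(c), hot(c), large(c), locked(c), mammal(c), metal(c), open(c), ready(c), red(c), signed(c), stale(c), swims(c), valid(c), visible(c), wooden(c)} — 21 facts.

21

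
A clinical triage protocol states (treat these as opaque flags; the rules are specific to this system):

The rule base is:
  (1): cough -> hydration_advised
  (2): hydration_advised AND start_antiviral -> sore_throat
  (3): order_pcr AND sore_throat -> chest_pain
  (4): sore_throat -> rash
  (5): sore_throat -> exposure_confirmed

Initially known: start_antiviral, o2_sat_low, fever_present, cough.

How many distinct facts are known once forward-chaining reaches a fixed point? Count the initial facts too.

[1] (1) [cough -> hydration_advised]. ⇒ new: hydration_advised.
[2] (2) [hydration_advised AND start_antiviral -> sore_throat]. ⇒ new: sore_throat.
[3] (4) [sore_throat -> rash]; (5) [sore_throat -> exposure_confirmed]. ⇒ new: rash, exposure_confirmed.
Closure: {cough, exposure_confirmed, fever_present, hydration_advised, o2_sat_low, rash, sore_throat, start_antiviral} — 8 facts.

8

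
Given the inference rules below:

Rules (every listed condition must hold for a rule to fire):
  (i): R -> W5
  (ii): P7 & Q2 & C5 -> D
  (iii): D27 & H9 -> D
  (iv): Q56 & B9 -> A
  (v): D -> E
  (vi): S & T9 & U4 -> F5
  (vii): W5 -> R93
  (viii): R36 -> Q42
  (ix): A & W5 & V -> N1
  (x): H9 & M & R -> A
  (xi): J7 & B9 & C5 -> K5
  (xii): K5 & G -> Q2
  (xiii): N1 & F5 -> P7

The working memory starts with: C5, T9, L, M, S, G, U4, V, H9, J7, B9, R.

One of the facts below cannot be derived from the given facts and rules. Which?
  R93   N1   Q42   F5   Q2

Round 1 — (i), (vi), (x), (xi), derive W5, F5, A, K5.
Round 2 — (vii), (ix), (xii), derive R93, N1, Q2.
Round 3 — (xiii), derive P7.
Round 4 — (ii), derive D.
Round 5 — (v), derive E.
Derived: F5 (round 1), Q2 (round 2), R93 (round 2), N1 (round 2). Q42 never appears in any round.

Q42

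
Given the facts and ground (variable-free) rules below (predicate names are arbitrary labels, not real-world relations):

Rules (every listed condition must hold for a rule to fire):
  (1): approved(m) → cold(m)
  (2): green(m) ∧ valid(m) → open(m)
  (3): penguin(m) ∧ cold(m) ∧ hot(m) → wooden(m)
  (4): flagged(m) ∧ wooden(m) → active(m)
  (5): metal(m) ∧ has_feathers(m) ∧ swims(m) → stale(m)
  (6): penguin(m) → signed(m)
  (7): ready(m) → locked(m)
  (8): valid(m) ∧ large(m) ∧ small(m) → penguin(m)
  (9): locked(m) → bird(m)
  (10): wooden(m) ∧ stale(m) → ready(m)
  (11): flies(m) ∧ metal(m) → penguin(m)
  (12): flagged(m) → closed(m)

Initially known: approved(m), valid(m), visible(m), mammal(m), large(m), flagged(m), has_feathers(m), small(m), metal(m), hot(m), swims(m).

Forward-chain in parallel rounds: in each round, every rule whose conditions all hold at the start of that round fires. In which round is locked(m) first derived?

Round 1 — (1), (5), (8), (12), derive cold(m), stale(m), penguin(m), closed(m).
Round 2 — (3), (6), derive wooden(m), signed(m).
Round 3 — (4), (10), derive active(m), ready(m).
Round 4 — (7), derive locked(m).
locked(m) first appears in round 4.

4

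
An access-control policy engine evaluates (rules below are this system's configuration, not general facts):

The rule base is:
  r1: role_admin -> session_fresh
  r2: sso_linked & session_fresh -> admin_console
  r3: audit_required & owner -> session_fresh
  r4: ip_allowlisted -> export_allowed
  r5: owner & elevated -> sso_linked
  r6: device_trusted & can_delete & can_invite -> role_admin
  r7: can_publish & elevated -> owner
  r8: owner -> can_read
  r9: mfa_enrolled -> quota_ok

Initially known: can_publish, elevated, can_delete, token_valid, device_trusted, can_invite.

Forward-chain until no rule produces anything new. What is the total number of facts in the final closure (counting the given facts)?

Round 1: r6 [device_trusted & can_delete & can_invite -> role_admin]; r7 [can_publish & elevated -> owner]. Adds role_admin, owner.
Round 2: r1 [role_admin -> session_fresh]; r5 [owner & elevated -> sso_linked]; r8 [owner -> can_read]. Adds session_fresh, sso_linked, can_read.
Round 3: r2 [sso_linked & session_fresh -> admin_console]. Adds admin_console.
Closure: {admin_console, can_delete, can_invite, can_publish, can_read, device_trusted, elevated, owner, role_admin, session_fresh, sso_linked, token_valid} — 12 facts.

12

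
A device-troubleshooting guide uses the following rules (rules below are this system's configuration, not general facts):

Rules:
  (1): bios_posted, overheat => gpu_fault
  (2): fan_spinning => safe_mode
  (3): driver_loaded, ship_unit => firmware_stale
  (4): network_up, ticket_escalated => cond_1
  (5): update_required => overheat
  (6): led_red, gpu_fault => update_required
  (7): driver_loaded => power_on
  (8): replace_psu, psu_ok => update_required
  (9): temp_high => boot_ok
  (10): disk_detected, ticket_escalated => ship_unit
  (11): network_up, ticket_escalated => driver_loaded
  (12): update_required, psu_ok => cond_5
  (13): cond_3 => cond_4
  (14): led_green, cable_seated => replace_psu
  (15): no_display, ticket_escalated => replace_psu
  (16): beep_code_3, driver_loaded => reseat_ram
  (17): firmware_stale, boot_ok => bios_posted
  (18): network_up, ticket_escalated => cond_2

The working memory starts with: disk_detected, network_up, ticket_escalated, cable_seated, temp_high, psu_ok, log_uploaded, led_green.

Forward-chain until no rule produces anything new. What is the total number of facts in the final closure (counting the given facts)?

21

Round 1: (4) [network_up, ticket_escalated => cond_1]; (9) [temp_high => boot_ok]; (10) [disk_detected, ticket_escalated => ship_unit]; (11) [network_up, ticket_escalated => driver_loaded]; (14) [led_green, cable_seated => replace_psu]; (18) [network_up, ticket_escalated => cond_2]. Adds cond_1, boot_ok, ship_unit, driver_loaded, replace_psu, cond_2.
Round 2: (3) [driver_loaded, ship_unit => firmware_stale]; (7) [driver_loaded => power_on]; (8) [replace_psu, psu_ok => update_required]. Adds firmware_stale, power_on, update_required.
Round 3: (5) [update_required => overheat]; (12) [update_required, psu_ok => cond_5]; (17) [firmware_stale, boot_ok => bios_posted]. Adds overheat, cond_5, bios_posted.
Round 4: (1) [bios_posted, overheat => gpu_fault]. Adds gpu_fault.
Closure: {bios_posted, boot_ok, cable_seated, cond_1, cond_2, cond_5, disk_detected, driver_loaded, firmware_stale, gpu_fault, led_green, log_uploaded, network_up, overheat, power_on, psu_ok, replace_psu, ship_unit, temp_high, ticket_escalated, update_required} — 21 facts.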